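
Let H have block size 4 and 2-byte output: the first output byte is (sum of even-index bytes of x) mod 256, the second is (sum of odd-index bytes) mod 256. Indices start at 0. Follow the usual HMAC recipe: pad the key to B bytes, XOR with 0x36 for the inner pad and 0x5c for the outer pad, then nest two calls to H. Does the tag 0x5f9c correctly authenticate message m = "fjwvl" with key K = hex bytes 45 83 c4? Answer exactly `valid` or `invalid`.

Key hex bytes 45 83 c4 is 3 bytes ≤ B = 4; zero-pad to 4 bytes: K' = 45 83 c4 00.
K' ⊕ ipad = 73 b5 f2 36; K' ⊕ opad = 19 df 98 5c.
Inner hash: even-index sum = 686 mod 256 = 174; odd-index sum = 459 mod 256 = 203 → ae cb.
Outer hash (recomputed tag): even-index sum = 351 mod 256 = 95; odd-index sum = 518 mod 256 = 6 → 5f 06.
Recomputed tag = 5f06; claimed = 5f9c → mismatch.

invalid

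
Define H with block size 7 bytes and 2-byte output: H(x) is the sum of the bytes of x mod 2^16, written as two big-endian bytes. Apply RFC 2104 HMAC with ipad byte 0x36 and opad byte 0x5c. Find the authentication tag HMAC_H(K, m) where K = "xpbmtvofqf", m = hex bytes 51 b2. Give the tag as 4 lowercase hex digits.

Key "xpbmtvofqf" = 78 70 62 6d 74 76 6f 66 71 66 is 10 bytes > B = 7, so hash it first: H(key) = 04 4d, then zero-pad to 7 bytes: K' = 04 4d 00 00 00 00 00.
K' ⊕ ipad = 32 7b 36 36 36 36 36.  K' ⊕ opad = 58 11 5c 5c 5c 5c 5c.
Inner input = (K'⊕ipad) ∥ m = 32 7b 36 36 36 36 36 ∥ 51 b2.
Inner hash: sum = 50+123+54+54+54+54+54+81+178 = 702 → 02 be.
Outer input = (K'⊕opad) ∥ inner = 58 11 5c 5c 5c 5c 5c ∥ 02 be.
Outer hash (tag): sum = 88+17+92+92+92+92+92+2+190 = 757 → 02 f5.

02f5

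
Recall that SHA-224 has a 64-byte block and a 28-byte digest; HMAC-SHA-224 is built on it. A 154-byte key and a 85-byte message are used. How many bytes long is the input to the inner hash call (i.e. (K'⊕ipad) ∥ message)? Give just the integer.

Key is 154 > 64 bytes, so it is hashed to 28 bytes then zero-padded to 64: |K'| = 64.
Inner input = (K'⊕ipad) ∥ m → 64 + 85 = 149 bytes.

149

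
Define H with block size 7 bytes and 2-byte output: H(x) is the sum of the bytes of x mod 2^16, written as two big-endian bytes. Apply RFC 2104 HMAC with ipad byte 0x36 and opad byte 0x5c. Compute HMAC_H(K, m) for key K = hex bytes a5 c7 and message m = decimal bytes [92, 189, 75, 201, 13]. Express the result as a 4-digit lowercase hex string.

Key hex bytes a5 c7 is 2 bytes ≤ B = 7; zero-pad to 7 bytes: K' = a5 c7 00 00 00 00 00.
K' ⊕ ipad = 93 f1 36 36 36 36 36.  K' ⊕ opad = f9 9b 5c 5c 5c 5c 5c.
Inner input = (K'⊕ipad) ∥ m = 93 f1 36 36 36 36 36 ∥ 5c bd 4b c9 0d.
Inner hash: sum = 147+241+54+54+54+54+54+92+189+75+201+13 = 1228 → 04 cc.
Outer input = (K'⊕opad) ∥ inner = f9 9b 5c 5c 5c 5c 5c ∥ 04 cc.
Outer hash (tag): sum = 249+155+92+92+92+92+92+4+204 = 1072 → 04 30.

0430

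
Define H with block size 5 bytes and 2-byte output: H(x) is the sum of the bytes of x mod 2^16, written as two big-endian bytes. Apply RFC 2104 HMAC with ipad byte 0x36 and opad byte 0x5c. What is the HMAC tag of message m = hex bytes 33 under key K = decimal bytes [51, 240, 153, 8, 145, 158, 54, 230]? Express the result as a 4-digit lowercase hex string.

Key decimal bytes [51, 240, 153, 8, 145, 158, 54, 230] = 33 f0 99 08 91 9e 36 e6 is 8 bytes > B = 5, so hash it first: H(key) = 04 0f, then zero-pad to 5 bytes: K' = 04 0f 00 00 00.
K' ⊕ ipad = 32 39 36 36 36.  K' ⊕ opad = 58 53 5c 5c 5c.
Inner input = (K'⊕ipad) ∥ m = 32 39 36 36 36 ∥ 33.
Inner hash: sum = 50+57+54+54+54+51 = 320 → 01 40.
Outer input = (K'⊕opad) ∥ inner = 58 53 5c 5c 5c ∥ 01 40.
Outer hash (tag): sum = 88+83+92+92+92+1+64 = 512 → 02 00.

0200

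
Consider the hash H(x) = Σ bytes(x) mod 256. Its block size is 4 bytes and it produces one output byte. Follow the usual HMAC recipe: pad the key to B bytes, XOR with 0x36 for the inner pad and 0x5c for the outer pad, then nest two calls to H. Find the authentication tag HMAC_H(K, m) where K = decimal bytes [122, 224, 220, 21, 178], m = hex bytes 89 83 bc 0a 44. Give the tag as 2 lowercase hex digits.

Key decimal bytes [122, 224, 220, 21, 178] = 7a e0 dc 15 b2 is 5 bytes > B = 4, so hash it first: H(key) = fd, then zero-pad to 4 bytes: K' = fd 00 00 00.
K' ⊕ ipad = cb 36 36 36.  K' ⊕ opad = a1 5c 5c 5c.
Inner input = (K'⊕ipad) ∥ m = cb 36 36 36 ∥ 89 83 bc 0a 44.
Inner hash: sum = 203+54+54+54+137+131+188+10+68 = 899; mod 256 = 131 → 83.
Outer input = (K'⊕opad) ∥ inner = a1 5c 5c 5c ∥ 83.
Outer hash (tag): sum = 161+92+92+92+131 = 568; mod 256 = 56 → 38.

38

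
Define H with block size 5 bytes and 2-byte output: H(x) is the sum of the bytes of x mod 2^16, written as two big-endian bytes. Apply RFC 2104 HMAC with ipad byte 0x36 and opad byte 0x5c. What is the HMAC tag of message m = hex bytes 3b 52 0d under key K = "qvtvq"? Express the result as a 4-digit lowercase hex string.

01c1

Key "qvtvq" = 71 76 74 76 71 is exactly B = 5 bytes: K' = 71 76 74 76 71.
K' ⊕ ipad = 47 40 42 40 47.  K' ⊕ opad = 2d 2a 28 2a 2d.
Inner input = (K'⊕ipad) ∥ m = 47 40 42 40 47 ∥ 3b 52 0d.
Inner hash: sum = 71+64+66+64+71+59+82+13 = 490 → 01 ea.
Outer input = (K'⊕opad) ∥ inner = 2d 2a 28 2a 2d ∥ 01 ea.
Outer hash (tag): sum = 45+42+40+42+45+1+234 = 449 → 01 c1.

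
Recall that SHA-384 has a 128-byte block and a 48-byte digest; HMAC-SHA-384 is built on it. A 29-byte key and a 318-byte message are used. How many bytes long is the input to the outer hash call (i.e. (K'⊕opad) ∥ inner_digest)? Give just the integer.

Key is 29 ≤ 128 bytes, zero-padded: |K'| = 128.
Outer input = (K'⊕opad) ∥ H(inner) → 128 + 48 = 176 bytes.

176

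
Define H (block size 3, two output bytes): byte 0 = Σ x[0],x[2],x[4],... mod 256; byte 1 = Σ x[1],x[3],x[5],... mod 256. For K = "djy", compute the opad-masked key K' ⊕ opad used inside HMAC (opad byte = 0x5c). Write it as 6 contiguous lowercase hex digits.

Key "djy" = 64 6a 79 is exactly B = 3 bytes: K' = 64 6a 79.
XOR each byte with 0x5c: 64⊕5c=38, 6a⊕5c=36, 79⊕5c=25.

383625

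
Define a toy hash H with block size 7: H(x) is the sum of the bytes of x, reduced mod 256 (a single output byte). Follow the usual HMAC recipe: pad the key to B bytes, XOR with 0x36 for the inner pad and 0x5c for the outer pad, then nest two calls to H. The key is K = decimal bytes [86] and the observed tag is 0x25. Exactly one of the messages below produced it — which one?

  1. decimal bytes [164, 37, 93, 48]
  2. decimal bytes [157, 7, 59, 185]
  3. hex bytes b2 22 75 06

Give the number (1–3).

Key decimal bytes [86] = 56 is 1 byte ≤ B = 7; zero-pad to 7 bytes: K' = 56 00 00 00 00 00 00.
K' ⊕ ipad = 60 36 36 36 36 36 36; K' ⊕ opad = 0a 5c 5c 5c 5c 5c 5c.
m1: inner = H(60 36 36 36 36 36 36 a4 25 5d 30) = fa; tag = H(0a 5c 5c 5c 5c 5c 5c fa) = 2c
m2: inner = H(60 36 36 36 36 36 36 9d 07 3b b9) = 3c; tag = H(0a 5c 5c 5c 5c 5c 5c 3c) = 6e
m3: inner = H(60 36 36 36 36 36 36 b2 22 75 06) = f3; tag = H(0a 5c 5c 5c 5c 5c 5c f3) = 25 ← matches

3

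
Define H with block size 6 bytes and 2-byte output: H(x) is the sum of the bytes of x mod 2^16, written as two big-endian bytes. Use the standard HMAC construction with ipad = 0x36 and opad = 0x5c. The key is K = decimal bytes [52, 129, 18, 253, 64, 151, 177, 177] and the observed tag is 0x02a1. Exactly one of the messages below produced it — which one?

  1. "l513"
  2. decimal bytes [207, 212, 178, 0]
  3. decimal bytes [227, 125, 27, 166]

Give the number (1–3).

2

Key decimal bytes [52, 129, 18, 253, 64, 151, 177, 177] = 34 81 12 fd 40 97 b1 b1 is 8 bytes > B = 6, so hash it first: H(key) = 03 fd, then zero-pad to 6 bytes: K' = 03 fd 00 00 00 00.
K' ⊕ ipad = 35 cb 36 36 36 36; K' ⊕ opad = 5f a1 5c 5c 5c 5c.
m1: inner = H(35 cb 36 36 36 36 6c 35 31 33) = 02 dd; tag = H(5f a1 5c 5c 5c 5c 02 dd) = 034f
m2: inner = H(35 cb 36 36 36 36 cf d4 b2 00) = 04 2d; tag = H(5f a1 5c 5c 5c 5c 04 2d) = 02a1 ← matches
m3: inner = H(35 cb 36 36 36 36 e3 7d 1b a6) = 03 f9; tag = H(5f a1 5c 5c 5c 5c 03 f9) = 036c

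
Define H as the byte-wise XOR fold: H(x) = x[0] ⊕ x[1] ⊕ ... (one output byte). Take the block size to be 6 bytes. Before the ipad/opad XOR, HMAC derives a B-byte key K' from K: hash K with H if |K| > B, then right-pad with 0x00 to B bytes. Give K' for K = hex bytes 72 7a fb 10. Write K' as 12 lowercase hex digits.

727afb100000

Key hex bytes 72 7a fb 10 is 4 bytes ≤ B = 6; zero-pad to 6 bytes: K' = 72 7a fb 10 00 00.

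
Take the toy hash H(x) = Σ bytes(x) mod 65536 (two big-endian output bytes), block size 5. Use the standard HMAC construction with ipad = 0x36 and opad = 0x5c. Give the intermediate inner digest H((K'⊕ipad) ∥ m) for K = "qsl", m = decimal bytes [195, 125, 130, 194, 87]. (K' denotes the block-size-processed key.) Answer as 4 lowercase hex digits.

042d

Key "qsl" = 71 73 6c is 3 bytes ≤ B = 5; zero-pad to 5 bytes: K' = 71 73 6c 00 00.
K' ⊕ ipad = 47 45 5a 36 36.
Inner input = 47 45 5a 36 36 ∥ c3 7d 82 c2 57.
Inner hash: sum = 71+69+90+54+54+195+125+130+194+87 = 1069 → 04 2d.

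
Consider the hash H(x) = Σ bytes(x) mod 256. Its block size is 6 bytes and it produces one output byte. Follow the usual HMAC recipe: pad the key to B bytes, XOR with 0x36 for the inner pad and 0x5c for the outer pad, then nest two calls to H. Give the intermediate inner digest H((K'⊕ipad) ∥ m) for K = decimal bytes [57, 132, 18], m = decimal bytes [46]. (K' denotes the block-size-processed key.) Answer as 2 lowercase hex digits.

Key decimal bytes [57, 132, 18] = 39 84 12 is 3 bytes ≤ B = 6; zero-pad to 6 bytes: K' = 39 84 12 00 00 00.
K' ⊕ ipad = 0f b2 24 36 36 36.
Inner input = 0f b2 24 36 36 36 ∥ 2e.
Inner hash: sum = 15+178+36+54+54+54+46 = 437; mod 256 = 181 → b5.

b5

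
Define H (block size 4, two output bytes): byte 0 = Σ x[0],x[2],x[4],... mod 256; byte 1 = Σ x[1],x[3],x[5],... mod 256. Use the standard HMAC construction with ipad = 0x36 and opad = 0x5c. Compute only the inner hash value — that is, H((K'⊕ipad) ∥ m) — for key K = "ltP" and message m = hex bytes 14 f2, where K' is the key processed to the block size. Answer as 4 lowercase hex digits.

Key "ltP" = 6c 74 50 is 3 bytes ≤ B = 4; zero-pad to 4 bytes: K' = 6c 74 50 00.
K' ⊕ ipad = 5a 42 66 36.
Inner input = 5a 42 66 36 ∥ 14 f2.
Inner hash: even-index sum = 212 mod 256 = 212; odd-index sum = 362 mod 256 = 106 → d4 6a.

d46a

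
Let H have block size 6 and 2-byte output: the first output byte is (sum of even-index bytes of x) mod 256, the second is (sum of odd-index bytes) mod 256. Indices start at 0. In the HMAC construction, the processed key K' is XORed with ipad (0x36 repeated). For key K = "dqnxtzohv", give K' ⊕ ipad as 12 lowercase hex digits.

Key "dqnxtzohv" = 64 71 6e 78 74 7a 6f 68 76 is 9 bytes > B = 6, so hash it first: H(key) = 2b cb, then zero-pad to 6 bytes: K' = 2b cb 00 00 00 00.
XOR each byte with 0x36: 2b⊕36=1d, cb⊕36=fd, 00⊕36=36, 00⊕36=36, 00⊕36=36, 00⊕36=36.

1dfd36363636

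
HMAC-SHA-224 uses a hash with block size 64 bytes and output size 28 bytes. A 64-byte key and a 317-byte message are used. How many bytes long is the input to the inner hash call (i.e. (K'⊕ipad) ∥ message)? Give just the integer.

381

Key is 64 ≤ 64 bytes, zero-padded: |K'| = 64.
Inner input = (K'⊕ipad) ∥ m → 64 + 317 = 381 bytes.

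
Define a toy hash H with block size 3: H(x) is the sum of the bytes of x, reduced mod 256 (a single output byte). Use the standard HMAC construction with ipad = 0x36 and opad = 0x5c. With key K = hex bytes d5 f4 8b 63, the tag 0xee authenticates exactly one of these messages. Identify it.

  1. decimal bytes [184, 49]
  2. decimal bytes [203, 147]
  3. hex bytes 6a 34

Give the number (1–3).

2

Key hex bytes d5 f4 8b 63 is 4 bytes > B = 3, so hash it first: H(key) = b7, then zero-pad to 3 bytes: K' = b7 00 00.
K' ⊕ ipad = 81 36 36; K' ⊕ opad = eb 5c 5c.
m1: inner = H(81 36 36 b8 31) = d6; tag = H(eb 5c 5c d6) = 79
m2: inner = H(81 36 36 cb 93) = 4b; tag = H(eb 5c 5c 4b) = ee ← matches
m3: inner = H(81 36 36 6a 34) = 8b; tag = H(eb 5c 5c 8b) = 2e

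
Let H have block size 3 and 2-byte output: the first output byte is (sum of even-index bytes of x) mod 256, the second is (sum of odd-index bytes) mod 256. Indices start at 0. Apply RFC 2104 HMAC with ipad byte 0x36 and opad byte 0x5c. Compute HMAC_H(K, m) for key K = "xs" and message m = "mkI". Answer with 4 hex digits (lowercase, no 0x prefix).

Key "xs" = 78 73 is 2 bytes ≤ B = 3; zero-pad to 3 bytes: K' = 78 73 00.
K' ⊕ ipad = 4e 45 36.  K' ⊕ opad = 24 2f 5c.
Inner input = (K'⊕ipad) ∥ m = 4e 45 36 ∥ 6d 6b 49.
Inner hash: even-index sum = 239 mod 256 = 239; odd-index sum = 251 mod 256 = 251 → ef fb.
Outer input = (K'⊕opad) ∥ inner = 24 2f 5c ∥ ef fb.
Outer hash (tag): even-index sum = 379 mod 256 = 123; odd-index sum = 286 mod 256 = 30 → 7b 1e.

7b1e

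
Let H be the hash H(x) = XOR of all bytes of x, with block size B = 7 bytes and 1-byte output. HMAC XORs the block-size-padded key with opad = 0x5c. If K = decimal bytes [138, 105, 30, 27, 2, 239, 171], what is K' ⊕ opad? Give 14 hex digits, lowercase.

Key decimal bytes [138, 105, 30, 27, 2, 239, 171] = 8a 69 1e 1b 02 ef ab is exactly B = 7 bytes: K' = 8a 69 1e 1b 02 ef ab.
XOR each byte with 0x5c: 8a⊕5c=d6, 69⊕5c=35, 1e⊕5c=42, 1b⊕5c=47, 02⊕5c=5e, ef⊕5c=b3, ab⊕5c=f7.

d63542475eb3f7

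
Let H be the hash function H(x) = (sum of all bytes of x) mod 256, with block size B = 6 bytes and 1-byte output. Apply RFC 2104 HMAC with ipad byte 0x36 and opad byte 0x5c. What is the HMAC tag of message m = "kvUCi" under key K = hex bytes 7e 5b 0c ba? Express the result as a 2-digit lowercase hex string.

e0

Key hex bytes 7e 5b 0c ba is 4 bytes ≤ B = 6; zero-pad to 6 bytes: K' = 7e 5b 0c ba 00 00.
K' ⊕ ipad = 48 6d 3a 8c 36 36.  K' ⊕ opad = 22 07 50 e6 5c 5c.
Inner input = (K'⊕ipad) ∥ m = 48 6d 3a 8c 36 36 ∥ 6b 76 55 43 69.
Inner hash: sum = 72+109+58+140+54+54+107+118+85+67+105 = 969; mod 256 = 201 → c9.
Outer input = (K'⊕opad) ∥ inner = 22 07 50 e6 5c 5c ∥ c9.
Outer hash (tag): sum = 34+7+80+230+92+92+201 = 736; mod 256 = 224 → e0.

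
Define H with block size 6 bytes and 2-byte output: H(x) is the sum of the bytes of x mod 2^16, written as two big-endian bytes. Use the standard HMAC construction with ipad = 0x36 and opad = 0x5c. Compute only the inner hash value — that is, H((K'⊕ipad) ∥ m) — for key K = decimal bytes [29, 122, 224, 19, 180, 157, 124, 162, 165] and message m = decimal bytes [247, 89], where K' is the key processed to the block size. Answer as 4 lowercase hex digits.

Key decimal bytes [29, 122, 224, 19, 180, 157, 124, 162, 165] = 1d 7a e0 13 b4 9d 7c a2 a5 is 9 bytes > B = 6, so hash it first: H(key) = 04 9e, then zero-pad to 6 bytes: K' = 04 9e 00 00 00 00.
K' ⊕ ipad = 32 a8 36 36 36 36.
Inner input = 32 a8 36 36 36 36 ∥ f7 59.
Inner hash: sum = 50+168+54+54+54+54+247+89 = 770 → 03 02.

0302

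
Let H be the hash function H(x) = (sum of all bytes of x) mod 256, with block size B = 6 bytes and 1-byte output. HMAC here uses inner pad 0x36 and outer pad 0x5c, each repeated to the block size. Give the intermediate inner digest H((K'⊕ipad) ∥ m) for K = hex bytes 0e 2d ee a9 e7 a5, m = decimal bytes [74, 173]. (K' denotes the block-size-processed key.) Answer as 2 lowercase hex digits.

25

Key hex bytes 0e 2d ee a9 e7 a5 is exactly B = 6 bytes: K' = 0e 2d ee a9 e7 a5.
K' ⊕ ipad = 38 1b d8 9f d1 93.
Inner input = 38 1b d8 9f d1 93 ∥ 4a ad.
Inner hash: sum = 56+27+216+159+209+147+74+173 = 1061; mod 256 = 37 → 25.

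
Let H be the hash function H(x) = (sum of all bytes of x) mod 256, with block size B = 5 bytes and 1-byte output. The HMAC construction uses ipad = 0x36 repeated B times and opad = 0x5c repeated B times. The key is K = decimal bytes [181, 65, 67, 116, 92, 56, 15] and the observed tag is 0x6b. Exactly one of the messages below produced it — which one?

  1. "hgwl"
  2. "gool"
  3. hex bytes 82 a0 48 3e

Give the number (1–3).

2

Key decimal bytes [181, 65, 67, 116, 92, 56, 15] = b5 41 43 74 5c 38 0f is 7 bytes > B = 5, so hash it first: H(key) = 50, then zero-pad to 5 bytes: K' = 50 00 00 00 00.
K' ⊕ ipad = 66 36 36 36 36; K' ⊕ opad = 0c 5c 5c 5c 5c.
m1: inner = H(66 36 36 36 36 68 67 77 6c) = f0; tag = H(0c 5c 5c 5c 5c f0) = 6c
m2: inner = H(66 36 36 36 36 67 6f 6f 6c) = ef; tag = H(0c 5c 5c 5c 5c ef) = 6b ← matches
m3: inner = H(66 36 36 36 36 82 a0 48 3e) = e6; tag = H(0c 5c 5c 5c 5c e6) = 62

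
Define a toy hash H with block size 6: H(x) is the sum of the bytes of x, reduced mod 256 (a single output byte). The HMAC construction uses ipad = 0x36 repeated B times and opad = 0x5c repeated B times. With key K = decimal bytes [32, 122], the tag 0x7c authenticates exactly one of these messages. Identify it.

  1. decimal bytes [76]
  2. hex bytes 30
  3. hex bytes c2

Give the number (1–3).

2

Key decimal bytes [32, 122] = 20 7a is 2 bytes ≤ B = 6; zero-pad to 6 bytes: K' = 20 7a 00 00 00 00.
K' ⊕ ipad = 16 4c 36 36 36 36; K' ⊕ opad = 7c 26 5c 5c 5c 5c.
m1: inner = H(16 4c 36 36 36 36 4c) = 86; tag = H(7c 26 5c 5c 5c 5c 86) = 98
m2: inner = H(16 4c 36 36 36 36 30) = 6a; tag = H(7c 26 5c 5c 5c 5c 6a) = 7c ← matches
m3: inner = H(16 4c 36 36 36 36 c2) = fc; tag = H(7c 26 5c 5c 5c 5c fc) = 0e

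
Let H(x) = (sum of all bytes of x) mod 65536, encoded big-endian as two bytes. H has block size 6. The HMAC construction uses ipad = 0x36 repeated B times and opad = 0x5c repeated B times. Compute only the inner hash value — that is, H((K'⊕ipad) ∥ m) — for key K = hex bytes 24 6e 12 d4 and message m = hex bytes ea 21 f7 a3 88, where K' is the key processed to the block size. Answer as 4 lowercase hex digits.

0509

Key hex bytes 24 6e 12 d4 is 4 bytes ≤ B = 6; zero-pad to 6 bytes: K' = 24 6e 12 d4 00 00.
K' ⊕ ipad = 12 58 24 e2 36 36.
Inner input = 12 58 24 e2 36 36 ∥ ea 21 f7 a3 88.
Inner hash: sum = 18+88+36+226+54+54+234+33+247+163+136 = 1289 → 05 09.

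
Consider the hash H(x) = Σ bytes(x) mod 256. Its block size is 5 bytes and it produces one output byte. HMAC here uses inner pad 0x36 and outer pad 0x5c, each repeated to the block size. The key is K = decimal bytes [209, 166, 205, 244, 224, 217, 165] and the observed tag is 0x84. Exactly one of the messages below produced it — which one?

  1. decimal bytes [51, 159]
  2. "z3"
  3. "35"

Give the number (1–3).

Key decimal bytes [209, 166, 205, 244, 224, 217, 165] = d1 a6 cd f4 e0 d9 a5 is 7 bytes > B = 5, so hash it first: H(key) = 96, then zero-pad to 5 bytes: K' = 96 00 00 00 00.
K' ⊕ ipad = a0 36 36 36 36; K' ⊕ opad = ca 5c 5c 5c 5c.
m1: inner = H(a0 36 36 36 36 33 9f) = 4a; tag = H(ca 5c 5c 5c 5c 4a) = 84 ← matches
m2: inner = H(a0 36 36 36 36 7a 33) = 25; tag = H(ca 5c 5c 5c 5c 25) = 5f
m3: inner = H(a0 36 36 36 36 33 35) = e0; tag = H(ca 5c 5c 5c 5c e0) = 1a

1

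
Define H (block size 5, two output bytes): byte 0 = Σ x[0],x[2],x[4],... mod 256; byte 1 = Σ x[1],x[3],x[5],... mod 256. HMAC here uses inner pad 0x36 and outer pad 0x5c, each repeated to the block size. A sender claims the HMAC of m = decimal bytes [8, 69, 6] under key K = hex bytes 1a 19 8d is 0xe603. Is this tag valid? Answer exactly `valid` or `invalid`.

valid

Key hex bytes 1a 19 8d is 3 bytes ≤ B = 5; zero-pad to 5 bytes: K' = 1a 19 8d 00 00.
K' ⊕ ipad = 2c 2f bb 36 36; K' ⊕ opad = 46 45 d1 5c 5c.
Inner hash: even-index sum = 354 mod 256 = 98; odd-index sum = 115 mod 256 = 115 → 62 73.
Outer hash (recomputed tag): even-index sum = 486 mod 256 = 230; odd-index sum = 259 mod 256 = 3 → e6 03.
Recomputed tag = e603; claimed = e603 → match.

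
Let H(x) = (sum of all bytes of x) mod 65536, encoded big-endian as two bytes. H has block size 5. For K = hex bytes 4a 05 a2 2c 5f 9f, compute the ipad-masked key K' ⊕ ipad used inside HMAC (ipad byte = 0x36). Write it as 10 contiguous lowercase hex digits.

342d363636

Key hex bytes 4a 05 a2 2c 5f 9f is 6 bytes > B = 5, so hash it first: H(key) = 02 1b, then zero-pad to 5 bytes: K' = 02 1b 00 00 00.
XOR each byte with 0x36: 02⊕36=34, 1b⊕36=2d, 00⊕36=36, 00⊕36=36, 00⊕36=36.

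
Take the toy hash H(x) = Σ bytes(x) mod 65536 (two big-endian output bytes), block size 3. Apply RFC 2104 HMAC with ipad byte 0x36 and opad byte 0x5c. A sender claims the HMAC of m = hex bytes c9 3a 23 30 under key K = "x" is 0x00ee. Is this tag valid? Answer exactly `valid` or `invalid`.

valid

Key "x" = 78 is 1 byte ≤ B = 3; zero-pad to 3 bytes: K' = 78 00 00.
K' ⊕ ipad = 4e 36 36; K' ⊕ opad = 24 5c 5c.
Inner hash: sum = 78+54+54+201+58+35+48 = 528 → 02 10.
Outer hash (recomputed tag): sum = 36+92+92+2+16 = 238 → 00 ee.
Recomputed tag = 00ee; claimed = 00ee → match.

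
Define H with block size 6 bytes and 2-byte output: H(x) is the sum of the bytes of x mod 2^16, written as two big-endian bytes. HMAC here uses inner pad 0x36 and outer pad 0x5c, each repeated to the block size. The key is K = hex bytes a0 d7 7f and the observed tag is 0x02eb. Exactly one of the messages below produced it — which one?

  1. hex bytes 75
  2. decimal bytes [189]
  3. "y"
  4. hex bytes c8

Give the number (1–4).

Key hex bytes a0 d7 7f is 3 bytes ≤ B = 6; zero-pad to 6 bytes: K' = a0 d7 7f 00 00 00.
K' ⊕ ipad = 96 e1 49 36 36 36; K' ⊕ opad = fc 8b 23 5c 5c 5c.
m1: inner = H(96 e1 49 36 36 36 75) = 02 d7; tag = H(fc 8b 23 5c 5c 5c 02 d7) = 0397
m2: inner = H(96 e1 49 36 36 36 bd) = 03 1f; tag = H(fc 8b 23 5c 5c 5c 03 1f) = 02e0
m3: inner = H(96 e1 49 36 36 36 79) = 02 db; tag = H(fc 8b 23 5c 5c 5c 02 db) = 039b
m4: inner = H(96 e1 49 36 36 36 c8) = 03 2a; tag = H(fc 8b 23 5c 5c 5c 03 2a) = 02eb ← matches

4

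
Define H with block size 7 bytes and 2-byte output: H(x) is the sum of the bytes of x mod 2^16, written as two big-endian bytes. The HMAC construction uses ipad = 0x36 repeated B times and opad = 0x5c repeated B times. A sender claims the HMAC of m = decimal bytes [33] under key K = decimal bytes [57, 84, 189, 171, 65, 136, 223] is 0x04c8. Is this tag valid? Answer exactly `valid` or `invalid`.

invalid

Key decimal bytes [57, 84, 189, 171, 65, 136, 223] = 39 54 bd ab 41 88 df is exactly B = 7 bytes: K' = 39 54 bd ab 41 88 df.
K' ⊕ ipad = 0f 62 8b 9d 77 be e9; K' ⊕ opad = 65 08 e1 f7 1d d4 83.
Inner hash: sum = 15+98+139+157+119+190+233+33 = 984 → 03 d8.
Outer hash (recomputed tag): sum = 101+8+225+247+29+212+131+3+216 = 1172 → 04 94.
Recomputed tag = 0494; claimed = 04c8 → mismatch.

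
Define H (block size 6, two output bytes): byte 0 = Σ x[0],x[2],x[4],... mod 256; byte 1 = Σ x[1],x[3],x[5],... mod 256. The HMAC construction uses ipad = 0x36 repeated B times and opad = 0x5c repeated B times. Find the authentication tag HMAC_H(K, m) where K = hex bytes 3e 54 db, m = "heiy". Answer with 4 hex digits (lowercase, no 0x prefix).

416c

Key hex bytes 3e 54 db is 3 bytes ≤ B = 6; zero-pad to 6 bytes: K' = 3e 54 db 00 00 00.
K' ⊕ ipad = 08 62 ed 36 36 36.  K' ⊕ opad = 62 08 87 5c 5c 5c.
Inner input = (K'⊕ipad) ∥ m = 08 62 ed 36 36 36 ∥ 68 65 69 79.
Inner hash: even-index sum = 508 mod 256 = 252; odd-index sum = 428 mod 256 = 172 → fc ac.
Outer input = (K'⊕opad) ∥ inner = 62 08 87 5c 5c 5c ∥ fc ac.
Outer hash (tag): even-index sum = 577 mod 256 = 65; odd-index sum = 364 mod 256 = 108 → 41 6c.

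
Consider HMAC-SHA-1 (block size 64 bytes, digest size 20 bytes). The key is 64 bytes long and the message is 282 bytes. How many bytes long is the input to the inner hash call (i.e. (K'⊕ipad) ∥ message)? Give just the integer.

346

Key is 64 ≤ 64 bytes, zero-padded: |K'| = 64.
Inner input = (K'⊕ipad) ∥ m → 64 + 282 = 346 bytes.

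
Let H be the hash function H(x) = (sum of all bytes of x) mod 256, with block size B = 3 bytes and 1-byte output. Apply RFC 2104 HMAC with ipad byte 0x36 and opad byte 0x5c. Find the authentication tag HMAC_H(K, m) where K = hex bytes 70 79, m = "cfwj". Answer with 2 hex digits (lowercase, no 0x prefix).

Key hex bytes 70 79 is 2 bytes ≤ B = 3; zero-pad to 3 bytes: K' = 70 79 00.
K' ⊕ ipad = 46 4f 36.  K' ⊕ opad = 2c 25 5c.
Inner input = (K'⊕ipad) ∥ m = 46 4f 36 ∥ 63 66 77 6a.
Inner hash: sum = 70+79+54+99+102+119+106 = 629; mod 256 = 117 → 75.
Outer input = (K'⊕opad) ∥ inner = 2c 25 5c ∥ 75.
Outer hash (tag): sum = 44+37+92+117 = 290; mod 256 = 34 → 22.

22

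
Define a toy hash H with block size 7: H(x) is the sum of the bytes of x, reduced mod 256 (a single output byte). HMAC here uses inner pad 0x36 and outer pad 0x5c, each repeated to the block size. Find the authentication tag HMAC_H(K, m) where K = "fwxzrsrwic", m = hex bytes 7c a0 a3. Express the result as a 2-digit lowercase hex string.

bf

Key "fwxzrsrwic" = 66 77 78 7a 72 73 72 77 69 63 is 10 bytes > B = 7, so hash it first: H(key) = 69, then zero-pad to 7 bytes: K' = 69 00 00 00 00 00 00.
K' ⊕ ipad = 5f 36 36 36 36 36 36.  K' ⊕ opad = 35 5c 5c 5c 5c 5c 5c.
Inner input = (K'⊕ipad) ∥ m = 5f 36 36 36 36 36 36 ∥ 7c a0 a3.
Inner hash: sum = 95+54+54+54+54+54+54+124+160+163 = 866; mod 256 = 98 → 62.
Outer input = (K'⊕opad) ∥ inner = 35 5c 5c 5c 5c 5c 5c ∥ 62.
Outer hash (tag): sum = 53+92+92+92+92+92+92+98 = 703; mod 256 = 191 → bf.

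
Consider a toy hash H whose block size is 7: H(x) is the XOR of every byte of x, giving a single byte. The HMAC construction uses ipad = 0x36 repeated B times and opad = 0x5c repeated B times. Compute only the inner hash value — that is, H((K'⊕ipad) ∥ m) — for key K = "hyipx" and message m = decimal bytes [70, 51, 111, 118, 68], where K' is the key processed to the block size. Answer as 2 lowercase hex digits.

6e

Key "hyipx" = 68 79 69 70 78 is 5 bytes ≤ B = 7; zero-pad to 7 bytes: K' = 68 79 69 70 78 00 00.
K' ⊕ ipad = 5e 4f 5f 46 4e 36 36.
Inner input = 5e 4f 5f 46 4e 36 36 ∥ 46 33 6f 76 44.
Inner hash: XOR 5e⊕4f⊕5f⊕46⊕4e⊕36⊕36⊕46⊕33⊕6f⊕76⊕44 = 6e.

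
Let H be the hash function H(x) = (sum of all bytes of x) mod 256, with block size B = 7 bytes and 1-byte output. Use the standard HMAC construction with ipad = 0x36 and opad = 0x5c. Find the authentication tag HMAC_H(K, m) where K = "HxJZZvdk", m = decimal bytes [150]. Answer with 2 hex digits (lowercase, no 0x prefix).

96

Key "HxJZZvdk" = 48 78 4a 5a 5a 76 64 6b is 8 bytes > B = 7, so hash it first: H(key) = 03, then zero-pad to 7 bytes: K' = 03 00 00 00 00 00 00.
K' ⊕ ipad = 35 36 36 36 36 36 36.  K' ⊕ opad = 5f 5c 5c 5c 5c 5c 5c.
Inner input = (K'⊕ipad) ∥ m = 35 36 36 36 36 36 36 ∥ 96.
Inner hash: sum = 53+54+54+54+54+54+54+150 = 527; mod 256 = 15 → 0f.
Outer input = (K'⊕opad) ∥ inner = 5f 5c 5c 5c 5c 5c 5c ∥ 0f.
Outer hash (tag): sum = 95+92+92+92+92+92+92+15 = 662; mod 256 = 150 → 96.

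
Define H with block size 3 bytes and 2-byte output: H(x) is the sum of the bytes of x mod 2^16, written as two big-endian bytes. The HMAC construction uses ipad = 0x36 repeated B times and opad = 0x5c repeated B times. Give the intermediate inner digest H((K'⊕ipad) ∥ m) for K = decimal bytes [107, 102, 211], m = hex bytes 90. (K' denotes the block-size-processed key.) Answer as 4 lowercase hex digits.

Key decimal bytes [107, 102, 211] = 6b 66 d3 is exactly B = 3 bytes: K' = 6b 66 d3.
K' ⊕ ipad = 5d 50 e5.
Inner input = 5d 50 e5 ∥ 90.
Inner hash: sum = 93+80+229+144 = 546 → 02 22.

0222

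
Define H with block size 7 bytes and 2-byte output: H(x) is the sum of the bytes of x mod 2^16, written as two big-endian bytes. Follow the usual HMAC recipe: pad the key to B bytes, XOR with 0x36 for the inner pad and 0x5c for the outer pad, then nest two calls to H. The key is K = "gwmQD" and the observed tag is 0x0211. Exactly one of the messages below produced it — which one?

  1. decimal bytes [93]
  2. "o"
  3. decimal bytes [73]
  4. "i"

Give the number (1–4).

Key "gwmQD" = 67 77 6d 51 44 is 5 bytes ≤ B = 7; zero-pad to 7 bytes: K' = 67 77 6d 51 44 00 00.
K' ⊕ ipad = 51 41 5b 67 72 36 36; K' ⊕ opad = 3b 2b 31 0d 18 5c 5c.
m1: inner = H(51 41 5b 67 72 36 36 5d) = 02 8f; tag = H(3b 2b 31 0d 18 5c 5c 02 8f) = 0205
m2: inner = H(51 41 5b 67 72 36 36 6f) = 02 a1; tag = H(3b 2b 31 0d 18 5c 5c 02 a1) = 0217
m3: inner = H(51 41 5b 67 72 36 36 49) = 02 7b; tag = H(3b 2b 31 0d 18 5c 5c 02 7b) = 01f1
m4: inner = H(51 41 5b 67 72 36 36 69) = 02 9b; tag = H(3b 2b 31 0d 18 5c 5c 02 9b) = 0211 ← matches

4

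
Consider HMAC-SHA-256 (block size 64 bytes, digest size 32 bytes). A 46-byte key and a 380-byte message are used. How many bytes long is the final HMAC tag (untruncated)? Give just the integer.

32

The tag is one SHA-256 digest: 32 bytes.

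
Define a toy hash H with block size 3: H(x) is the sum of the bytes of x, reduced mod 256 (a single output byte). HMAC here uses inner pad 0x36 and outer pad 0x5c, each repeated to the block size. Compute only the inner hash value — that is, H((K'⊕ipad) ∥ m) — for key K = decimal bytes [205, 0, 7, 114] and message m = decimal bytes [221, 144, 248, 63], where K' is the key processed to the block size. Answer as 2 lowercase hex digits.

Key decimal bytes [205, 0, 7, 114] = cd 00 07 72 is 4 bytes > B = 3, so hash it first: H(key) = 46, then zero-pad to 3 bytes: K' = 46 00 00.
K' ⊕ ipad = 70 36 36.
Inner input = 70 36 36 ∥ dd 90 f8 3f.
Inner hash: sum = 112+54+54+221+144+248+63 = 896; mod 256 = 128 → 80.

80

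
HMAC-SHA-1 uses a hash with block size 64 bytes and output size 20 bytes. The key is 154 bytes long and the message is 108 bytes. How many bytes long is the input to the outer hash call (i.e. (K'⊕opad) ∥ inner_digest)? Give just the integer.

Key is 154 > 64 bytes, so it is hashed to 20 bytes then zero-padded to 64: |K'| = 64.
Outer input = (K'⊕opad) ∥ H(inner) → 64 + 20 = 84 bytes.

84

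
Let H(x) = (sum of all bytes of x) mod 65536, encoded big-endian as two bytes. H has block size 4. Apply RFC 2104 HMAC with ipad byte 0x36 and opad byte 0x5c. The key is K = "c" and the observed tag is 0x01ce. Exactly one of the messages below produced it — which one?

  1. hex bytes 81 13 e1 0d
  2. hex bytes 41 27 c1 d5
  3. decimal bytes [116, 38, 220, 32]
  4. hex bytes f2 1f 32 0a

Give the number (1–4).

Key "c" = 63 is 1 byte ≤ B = 4; zero-pad to 4 bytes: K' = 63 00 00 00.
K' ⊕ ipad = 55 36 36 36; K' ⊕ opad = 3f 5c 5c 5c.
m1: inner = H(55 36 36 36 81 13 e1 0d) = 02 79; tag = H(3f 5c 5c 5c 02 79) = 01ce ← matches
m2: inner = H(55 36 36 36 41 27 c1 d5) = 02 f5; tag = H(3f 5c 5c 5c 02 f5) = 024a
m3: inner = H(55 36 36 36 74 26 dc 20) = 02 8d; tag = H(3f 5c 5c 5c 02 8d) = 01e2
m4: inner = H(55 36 36 36 f2 1f 32 0a) = 02 44; tag = H(3f 5c 5c 5c 02 44) = 0199

1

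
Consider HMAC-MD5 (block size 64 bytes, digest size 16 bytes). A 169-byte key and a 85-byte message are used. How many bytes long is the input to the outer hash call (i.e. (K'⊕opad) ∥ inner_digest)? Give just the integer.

Key is 169 > 64 bytes, so it is hashed to 16 bytes then zero-padded to 64: |K'| = 64.
Outer input = (K'⊕opad) ∥ H(inner) → 64 + 16 = 80 bytes.

80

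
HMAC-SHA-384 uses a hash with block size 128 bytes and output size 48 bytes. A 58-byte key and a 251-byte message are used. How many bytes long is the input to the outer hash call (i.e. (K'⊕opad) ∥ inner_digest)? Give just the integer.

176

Key is 58 ≤ 128 bytes, zero-padded: |K'| = 128.
Outer input = (K'⊕opad) ∥ H(inner) → 128 + 48 = 176 bytes.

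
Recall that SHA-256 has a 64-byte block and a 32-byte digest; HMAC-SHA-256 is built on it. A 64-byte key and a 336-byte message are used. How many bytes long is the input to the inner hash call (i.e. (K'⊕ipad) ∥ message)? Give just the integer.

Key is 64 ≤ 64 bytes, zero-padded: |K'| = 64.
Inner input = (K'⊕ipad) ∥ m → 64 + 336 = 400 bytes.

400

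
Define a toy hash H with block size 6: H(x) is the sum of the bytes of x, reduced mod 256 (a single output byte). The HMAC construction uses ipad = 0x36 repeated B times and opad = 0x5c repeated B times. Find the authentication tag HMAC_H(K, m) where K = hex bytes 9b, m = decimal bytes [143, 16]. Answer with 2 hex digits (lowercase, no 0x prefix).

Key hex bytes 9b is 1 byte ≤ B = 6; zero-pad to 6 bytes: K' = 9b 00 00 00 00 00.
K' ⊕ ipad = ad 36 36 36 36 36.  K' ⊕ opad = c7 5c 5c 5c 5c 5c.
Inner input = (K'⊕ipad) ∥ m = ad 36 36 36 36 36 ∥ 8f 10.
Inner hash: sum = 173+54+54+54+54+54+143+16 = 602; mod 256 = 90 → 5a.
Outer input = (K'⊕opad) ∥ inner = c7 5c 5c 5c 5c 5c ∥ 5a.
Outer hash (tag): sum = 199+92+92+92+92+92+90 = 749; mod 256 = 237 → ed.

ed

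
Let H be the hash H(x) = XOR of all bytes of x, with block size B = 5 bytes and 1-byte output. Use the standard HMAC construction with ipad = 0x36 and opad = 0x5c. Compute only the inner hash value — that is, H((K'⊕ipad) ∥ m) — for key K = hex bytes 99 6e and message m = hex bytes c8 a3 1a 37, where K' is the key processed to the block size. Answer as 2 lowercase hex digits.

87

Key hex bytes 99 6e is 2 bytes ≤ B = 5; zero-pad to 5 bytes: K' = 99 6e 00 00 00.
K' ⊕ ipad = af 58 36 36 36.
Inner input = af 58 36 36 36 ∥ c8 a3 1a 37.
Inner hash: XOR af⊕58⊕36⊕36⊕36⊕c8⊕a3⊕1a⊕37 = 87.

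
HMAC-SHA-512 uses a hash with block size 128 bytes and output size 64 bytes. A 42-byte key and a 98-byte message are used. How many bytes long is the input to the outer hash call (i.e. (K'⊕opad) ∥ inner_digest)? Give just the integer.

Key is 42 ≤ 128 bytes, zero-padded: |K'| = 128.
Outer input = (K'⊕opad) ∥ H(inner) → 128 + 64 = 192 bytes.

192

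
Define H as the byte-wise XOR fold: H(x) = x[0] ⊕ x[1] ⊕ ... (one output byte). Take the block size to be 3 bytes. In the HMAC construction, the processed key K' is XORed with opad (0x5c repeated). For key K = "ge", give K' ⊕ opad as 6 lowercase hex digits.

3b395c

Key "ge" = 67 65 is 2 bytes ≤ B = 3; zero-pad to 3 bytes: K' = 67 65 00.
XOR each byte with 0x5c: 67⊕5c=3b, 65⊕5c=39, 00⊕5c=5c.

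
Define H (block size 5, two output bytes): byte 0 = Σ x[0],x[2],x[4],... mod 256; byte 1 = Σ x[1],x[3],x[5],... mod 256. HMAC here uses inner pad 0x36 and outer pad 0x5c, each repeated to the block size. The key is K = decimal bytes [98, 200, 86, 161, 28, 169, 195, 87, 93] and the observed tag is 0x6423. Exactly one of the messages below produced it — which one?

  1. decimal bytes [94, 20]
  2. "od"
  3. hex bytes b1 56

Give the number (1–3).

Key decimal bytes [98, 200, 86, 161, 28, 169, 195, 87, 93] = 62 c8 56 a1 1c a9 c3 57 5d is 9 bytes > B = 5, so hash it first: H(key) = f4 69, then zero-pad to 5 bytes: K' = f4 69 00 00 00.
K' ⊕ ipad = c2 5f 36 36 36; K' ⊕ opad = a8 35 5c 5c 5c.
m1: inner = H(c2 5f 36 36 36 5e 14) = 42 f3; tag = H(a8 35 5c 5c 5c 42 f3) = 53d3
m2: inner = H(c2 5f 36 36 36 6f 64) = 92 04; tag = H(a8 35 5c 5c 5c 92 04) = 6423 ← matches
m3: inner = H(c2 5f 36 36 36 b1 56) = 84 46; tag = H(a8 35 5c 5c 5c 84 46) = a615

2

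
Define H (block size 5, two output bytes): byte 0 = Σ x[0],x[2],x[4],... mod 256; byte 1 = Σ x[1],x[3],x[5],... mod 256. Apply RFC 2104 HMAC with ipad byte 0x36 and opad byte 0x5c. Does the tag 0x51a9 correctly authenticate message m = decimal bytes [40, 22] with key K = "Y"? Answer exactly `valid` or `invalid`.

valid

Key "Y" = 59 is 1 byte ≤ B = 5; zero-pad to 5 bytes: K' = 59 00 00 00 00.
K' ⊕ ipad = 6f 36 36 36 36; K' ⊕ opad = 05 5c 5c 5c 5c.
Inner hash: even-index sum = 241 mod 256 = 241; odd-index sum = 148 mod 256 = 148 → f1 94.
Outer hash (recomputed tag): even-index sum = 337 mod 256 = 81; odd-index sum = 425 mod 256 = 169 → 51 a9.
Recomputed tag = 51a9; claimed = 51a9 → match.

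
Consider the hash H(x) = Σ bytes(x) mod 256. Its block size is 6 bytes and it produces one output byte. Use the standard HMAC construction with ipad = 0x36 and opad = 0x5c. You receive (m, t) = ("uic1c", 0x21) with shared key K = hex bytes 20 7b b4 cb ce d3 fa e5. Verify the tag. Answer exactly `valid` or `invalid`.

valid

Key hex bytes 20 7b b4 cb ce d3 fa e5 is 8 bytes > B = 6, so hash it first: H(key) = 9a, then zero-pad to 6 bytes: K' = 9a 00 00 00 00 00.
K' ⊕ ipad = ac 36 36 36 36 36; K' ⊕ opad = c6 5c 5c 5c 5c 5c.
Inner hash: sum = 172+54+54+54+54+54+117+105+99+49+99 = 911; mod 256 = 143 → 8f.
Outer hash (recomputed tag): sum = 198+92+92+92+92+92+143 = 801; mod 256 = 33 → 21.
Recomputed tag = 21; claimed = 21 → match.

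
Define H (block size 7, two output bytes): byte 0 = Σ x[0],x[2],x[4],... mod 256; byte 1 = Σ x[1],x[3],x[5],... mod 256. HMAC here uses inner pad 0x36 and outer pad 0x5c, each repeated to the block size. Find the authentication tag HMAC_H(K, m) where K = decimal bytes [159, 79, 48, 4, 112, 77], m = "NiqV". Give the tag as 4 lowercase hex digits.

9c66

Key decimal bytes [159, 79, 48, 4, 112, 77] = 9f 4f 30 04 70 4d is 6 bytes ≤ B = 7; zero-pad to 7 bytes: K' = 9f 4f 30 04 70 4d 00.
K' ⊕ ipad = a9 79 06 32 46 7b 36.  K' ⊕ opad = c3 13 6c 58 2c 11 5c.
Inner input = (K'⊕ipad) ∥ m = a9 79 06 32 46 7b 36 ∥ 4e 69 71 56.
Inner hash: even-index sum = 490 mod 256 = 234; odd-index sum = 485 mod 256 = 229 → ea e5.
Outer input = (K'⊕opad) ∥ inner = c3 13 6c 58 2c 11 5c ∥ ea e5.
Outer hash (tag): even-index sum = 668 mod 256 = 156; odd-index sum = 358 mod 256 = 102 → 9c 66.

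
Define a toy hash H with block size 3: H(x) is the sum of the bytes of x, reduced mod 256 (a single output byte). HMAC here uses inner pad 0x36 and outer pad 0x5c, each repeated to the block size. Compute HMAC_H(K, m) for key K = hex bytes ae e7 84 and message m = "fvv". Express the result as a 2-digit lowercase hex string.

Key hex bytes ae e7 84 is exactly B = 3 bytes: K' = ae e7 84.
K' ⊕ ipad = 98 d1 b2.  K' ⊕ opad = f2 bb d8.
Inner input = (K'⊕ipad) ∥ m = 98 d1 b2 ∥ 66 76 76.
Inner hash: sum = 152+209+178+102+118+118 = 877; mod 256 = 109 → 6d.
Outer input = (K'⊕opad) ∥ inner = f2 bb d8 ∥ 6d.
Outer hash (tag): sum = 242+187+216+109 = 754; mod 256 = 242 → f2.

f2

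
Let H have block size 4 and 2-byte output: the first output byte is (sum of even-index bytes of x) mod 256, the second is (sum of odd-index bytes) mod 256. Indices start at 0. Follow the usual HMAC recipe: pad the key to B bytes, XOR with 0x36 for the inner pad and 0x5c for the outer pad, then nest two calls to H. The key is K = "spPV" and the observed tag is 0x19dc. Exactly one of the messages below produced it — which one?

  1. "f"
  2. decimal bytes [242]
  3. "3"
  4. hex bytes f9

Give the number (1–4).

Key "spPV" = 73 70 50 56 is exactly B = 4 bytes: K' = 73 70 50 56.
K' ⊕ ipad = 45 46 66 60; K' ⊕ opad = 2f 2c 0c 0a.
m1: inner = H(45 46 66 60 66) = 11 a6; tag = H(2f 2c 0c 0a 11 a6) = 4cdc
m2: inner = H(45 46 66 60 f2) = 9d a6; tag = H(2f 2c 0c 0a 9d a6) = d8dc
m3: inner = H(45 46 66 60 33) = de a6; tag = H(2f 2c 0c 0a de a6) = 19dc ← matches
m4: inner = H(45 46 66 60 f9) = a4 a6; tag = H(2f 2c 0c 0a a4 a6) = dfdc

3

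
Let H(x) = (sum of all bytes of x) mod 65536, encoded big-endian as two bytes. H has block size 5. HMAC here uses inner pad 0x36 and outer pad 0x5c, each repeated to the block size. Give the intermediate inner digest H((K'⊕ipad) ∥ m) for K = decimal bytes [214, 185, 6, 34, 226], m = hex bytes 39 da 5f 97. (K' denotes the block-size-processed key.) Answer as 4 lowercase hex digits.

Key decimal bytes [214, 185, 6, 34, 226] = d6 b9 06 22 e2 is exactly B = 5 bytes: K' = d6 b9 06 22 e2.
K' ⊕ ipad = e0 8f 30 14 d4.
Inner input = e0 8f 30 14 d4 ∥ 39 da 5f 97.
Inner hash: sum = 224+143+48+20+212+57+218+95+151 = 1168 → 04 90.

0490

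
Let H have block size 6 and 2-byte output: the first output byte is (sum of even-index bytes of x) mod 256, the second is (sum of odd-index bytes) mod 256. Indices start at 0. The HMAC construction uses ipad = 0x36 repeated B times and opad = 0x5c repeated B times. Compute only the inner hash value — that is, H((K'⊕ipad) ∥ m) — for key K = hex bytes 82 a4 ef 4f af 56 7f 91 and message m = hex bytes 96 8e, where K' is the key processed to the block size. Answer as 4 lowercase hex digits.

Key hex bytes 82 a4 ef 4f af 56 7f 91 is 8 bytes > B = 6, so hash it first: H(key) = 9f da, then zero-pad to 6 bytes: K' = 9f da 00 00 00 00.
K' ⊕ ipad = a9 ec 36 36 36 36.
Inner input = a9 ec 36 36 36 36 ∥ 96 8e.
Inner hash: even-index sum = 427 mod 256 = 171; odd-index sum = 486 mod 256 = 230 → ab e6.

abe6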